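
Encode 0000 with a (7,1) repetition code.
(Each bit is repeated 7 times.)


Each bit -> 7 copies

0000000000000000000000000000


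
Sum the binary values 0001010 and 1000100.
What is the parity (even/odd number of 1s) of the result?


0001010 = 10
1000100 = 68
Sum = 78 = 1001110
1s count = 4

even parity (4 ones in 1001110)


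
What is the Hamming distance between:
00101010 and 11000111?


XOR: 11101101
Count of 1s: 6

6


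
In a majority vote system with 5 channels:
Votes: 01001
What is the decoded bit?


Ones: 2 out of 5
Threshold: 3

0 (2/5 voted 1)


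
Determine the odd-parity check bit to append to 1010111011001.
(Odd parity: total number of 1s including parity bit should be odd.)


Number of 1s in data: 8
Parity bit: 1

1


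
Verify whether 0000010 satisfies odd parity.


Number of 1s: 1

Yes, parity is correct (1 ones)


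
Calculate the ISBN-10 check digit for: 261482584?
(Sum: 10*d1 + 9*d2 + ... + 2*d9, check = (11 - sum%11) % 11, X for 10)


Weighted sum: 220
220 mod 11 = 0

Check digit: 0


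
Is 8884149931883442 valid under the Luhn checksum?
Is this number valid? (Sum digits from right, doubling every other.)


Luhn sum = 92
92 mod 10 = 2

Invalid (Luhn sum mod 10 = 2)


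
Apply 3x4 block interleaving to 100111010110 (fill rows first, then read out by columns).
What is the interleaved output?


Matrix:
  1001
  1101
  0110
Read columns: 110011001110

110011001110


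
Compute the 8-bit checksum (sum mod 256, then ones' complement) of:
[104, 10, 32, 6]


Sum = 152 mod 256 = 152
Complement = 103

103


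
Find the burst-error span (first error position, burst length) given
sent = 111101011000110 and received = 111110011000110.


XOR: 000011000000000

Burst at position 4, length 2


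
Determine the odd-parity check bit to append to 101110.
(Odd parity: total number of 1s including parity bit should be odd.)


Number of 1s in data: 4
Parity bit: 1

1


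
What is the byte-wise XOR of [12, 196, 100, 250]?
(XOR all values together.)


XOR chain: 12 ^ 196 ^ 100 ^ 250 = 86

86


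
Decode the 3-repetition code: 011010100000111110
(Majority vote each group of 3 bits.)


Groups: 011, 010, 100, 000, 111, 110
Majority votes: 100011

100011


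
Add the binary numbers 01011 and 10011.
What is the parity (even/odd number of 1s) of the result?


01011 = 11
10011 = 19
Sum = 30 = 11110
1s count = 4

even parity (4 ones in 11110)


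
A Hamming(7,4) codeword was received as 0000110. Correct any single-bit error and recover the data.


Syndrome = 3: error at position 3

Data: 1110 (corrected bit 3)


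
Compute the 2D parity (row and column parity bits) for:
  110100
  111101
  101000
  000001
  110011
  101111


Row parities: 110101
Column parities: 111100

Row P: 110101, Col P: 111100, Corner: 0


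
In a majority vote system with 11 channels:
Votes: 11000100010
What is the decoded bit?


Ones: 4 out of 11
Threshold: 6

0 (4/11 voted 1)


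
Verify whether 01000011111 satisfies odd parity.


Number of 1s: 6

No, parity error (6 ones)


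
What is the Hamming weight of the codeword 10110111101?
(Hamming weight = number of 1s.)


Counting 1s in 10110111101

8


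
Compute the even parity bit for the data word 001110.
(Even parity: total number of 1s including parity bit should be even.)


Number of 1s in data: 3
Parity bit: 1

1


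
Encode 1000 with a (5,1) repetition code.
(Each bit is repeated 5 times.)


Each bit -> 5 copies

11111000000000000000


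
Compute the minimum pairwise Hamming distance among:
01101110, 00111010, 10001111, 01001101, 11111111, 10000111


Comparing all pairs, minimum distance: 1
Can detect 0 errors, correct 0 errors

1


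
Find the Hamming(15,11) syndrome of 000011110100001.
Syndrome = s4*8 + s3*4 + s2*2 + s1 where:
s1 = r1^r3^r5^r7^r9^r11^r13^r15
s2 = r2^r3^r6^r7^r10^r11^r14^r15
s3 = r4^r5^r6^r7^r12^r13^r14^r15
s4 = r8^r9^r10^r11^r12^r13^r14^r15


s1=1, s2=0, s3=0, s4=1

Syndrome = 9 (error at position 9)


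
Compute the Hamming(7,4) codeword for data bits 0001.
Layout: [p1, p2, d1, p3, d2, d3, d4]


Parity bits: p1=1, p2=1, p3=1

1101001


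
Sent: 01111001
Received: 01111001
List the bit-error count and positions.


XOR: 00000000

0 errors (received matches sent)


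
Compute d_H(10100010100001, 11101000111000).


XOR: 01001010011001
Count of 1s: 6

6


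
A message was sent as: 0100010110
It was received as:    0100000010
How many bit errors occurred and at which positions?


XOR: 0000010100

2 error(s) at position(s): 5, 7


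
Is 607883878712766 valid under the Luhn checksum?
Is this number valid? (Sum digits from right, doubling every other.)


Luhn sum = 81
81 mod 10 = 1

Invalid (Luhn sum mod 10 = 1)


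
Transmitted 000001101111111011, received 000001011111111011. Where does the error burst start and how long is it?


XOR: 000000110000000000

Burst at position 6, length 2


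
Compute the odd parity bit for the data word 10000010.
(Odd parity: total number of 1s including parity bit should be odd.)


Number of 1s in data: 2
Parity bit: 1

1


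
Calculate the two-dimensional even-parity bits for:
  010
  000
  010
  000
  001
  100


Row parities: 101011
Column parities: 101

Row P: 101011, Col P: 101, Corner: 0


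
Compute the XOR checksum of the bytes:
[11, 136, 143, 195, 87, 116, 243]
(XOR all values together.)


XOR chain: 11 ^ 136 ^ 143 ^ 195 ^ 87 ^ 116 ^ 243 = 31

31


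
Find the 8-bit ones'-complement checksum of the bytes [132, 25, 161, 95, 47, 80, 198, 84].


Sum = 822 mod 256 = 54
Complement = 201

201


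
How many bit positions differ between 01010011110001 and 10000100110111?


XOR: 11010111000110
Count of 1s: 8

8


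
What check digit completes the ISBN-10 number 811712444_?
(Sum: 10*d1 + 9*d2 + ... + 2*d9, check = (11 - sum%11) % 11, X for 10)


Weighted sum: 198
198 mod 11 = 0

Check digit: 0


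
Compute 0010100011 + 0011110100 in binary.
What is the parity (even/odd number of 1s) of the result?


0010100011 = 163
0011110100 = 244
Sum = 407 = 110010111
1s count = 6

even parity (6 ones in 110010111)


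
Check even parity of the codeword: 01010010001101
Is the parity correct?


Number of 1s: 6

Yes, parity is correct (6 ones)


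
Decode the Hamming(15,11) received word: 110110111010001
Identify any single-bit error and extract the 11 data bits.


Syndrome = 0: no error detected

Data: 01011010001 (no errors)


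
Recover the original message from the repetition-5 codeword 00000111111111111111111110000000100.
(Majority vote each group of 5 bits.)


Groups: 00000, 11111, 11111, 11111, 11111, 00000, 00100
Majority votes: 0111100

0111100


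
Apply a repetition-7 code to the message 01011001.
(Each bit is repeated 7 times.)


Each bit -> 7 copies

00000001111111000000011111111111111000000000000001111111


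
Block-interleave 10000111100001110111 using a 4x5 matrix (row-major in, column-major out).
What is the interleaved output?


Matrix:
  10000
  11110
  00011
  10111
Read columns: 11010100010101110011

11010100010101110011


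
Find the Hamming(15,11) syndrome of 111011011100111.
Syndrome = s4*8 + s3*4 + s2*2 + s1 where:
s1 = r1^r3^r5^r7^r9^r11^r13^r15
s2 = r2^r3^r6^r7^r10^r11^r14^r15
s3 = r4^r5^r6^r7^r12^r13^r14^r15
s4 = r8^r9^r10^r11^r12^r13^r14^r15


s1=0, s2=0, s3=1, s4=0

Syndrome = 4 (error at position 4)


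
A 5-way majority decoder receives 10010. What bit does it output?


Ones: 2 out of 5
Threshold: 3

0 (2/5 voted 1)


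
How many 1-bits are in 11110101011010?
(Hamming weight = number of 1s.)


Counting 1s in 11110101011010

9


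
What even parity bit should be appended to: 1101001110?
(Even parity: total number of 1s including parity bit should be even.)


Number of 1s in data: 6
Parity bit: 0

0


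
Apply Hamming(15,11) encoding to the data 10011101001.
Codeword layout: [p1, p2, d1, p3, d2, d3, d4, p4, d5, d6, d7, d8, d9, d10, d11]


Parity bits: p1=0, p2=0, p3=1, p4=0

001100101101001


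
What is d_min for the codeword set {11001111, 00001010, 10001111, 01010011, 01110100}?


Comparing all pairs, minimum distance: 1
Can detect 0 errors, correct 0 errors

1


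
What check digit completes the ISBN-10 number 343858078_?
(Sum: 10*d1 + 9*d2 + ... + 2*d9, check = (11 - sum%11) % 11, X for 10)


Weighted sum: 253
253 mod 11 = 0

Check digit: 0


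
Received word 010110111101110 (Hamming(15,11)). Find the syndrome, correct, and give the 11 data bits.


Syndrome = 0: no error detected

Data: 01011101110 (no errors)


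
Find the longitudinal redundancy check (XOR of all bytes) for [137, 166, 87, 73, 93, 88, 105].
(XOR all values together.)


XOR chain: 137 ^ 166 ^ 87 ^ 73 ^ 93 ^ 88 ^ 105 = 93

93


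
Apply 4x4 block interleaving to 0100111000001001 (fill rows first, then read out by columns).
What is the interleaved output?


Matrix:
  0100
  1110
  0000
  1001
Read columns: 0101110001000001

0101110001000001


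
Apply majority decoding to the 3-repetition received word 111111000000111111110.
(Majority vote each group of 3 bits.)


Groups: 111, 111, 000, 000, 111, 111, 110
Majority votes: 1100111

1100111


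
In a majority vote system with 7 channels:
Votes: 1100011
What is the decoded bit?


Ones: 4 out of 7
Threshold: 4

1 (4/7 voted 1)


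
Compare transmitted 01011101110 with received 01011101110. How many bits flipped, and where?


XOR: 00000000000

0 errors (received matches sent)


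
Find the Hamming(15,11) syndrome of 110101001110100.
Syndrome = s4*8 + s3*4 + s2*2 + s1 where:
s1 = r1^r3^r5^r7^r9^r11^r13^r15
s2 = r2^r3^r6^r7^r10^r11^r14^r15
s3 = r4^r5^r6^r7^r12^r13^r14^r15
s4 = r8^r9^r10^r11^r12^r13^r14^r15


s1=0, s2=0, s3=1, s4=0

Syndrome = 4 (error at position 4)


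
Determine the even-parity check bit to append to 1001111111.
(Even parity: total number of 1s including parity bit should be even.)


Number of 1s in data: 8
Parity bit: 0

0


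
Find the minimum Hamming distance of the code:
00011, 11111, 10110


Comparing all pairs, minimum distance: 2
Can detect 1 errors, correct 0 errors

2


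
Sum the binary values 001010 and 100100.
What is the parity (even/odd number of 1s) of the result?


001010 = 10
100100 = 36
Sum = 46 = 101110
1s count = 4

even parity (4 ones in 101110)


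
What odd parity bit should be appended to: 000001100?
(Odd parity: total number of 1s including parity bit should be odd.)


Number of 1s in data: 2
Parity bit: 1

1


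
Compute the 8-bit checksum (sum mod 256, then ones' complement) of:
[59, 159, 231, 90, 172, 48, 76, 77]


Sum = 912 mod 256 = 144
Complement = 111

111


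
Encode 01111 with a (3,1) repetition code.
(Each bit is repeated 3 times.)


Each bit -> 3 copies

000111111111111


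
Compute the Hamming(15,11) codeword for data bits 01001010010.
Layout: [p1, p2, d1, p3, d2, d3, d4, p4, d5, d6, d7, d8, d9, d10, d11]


Parity bits: p1=1, p2=0, p3=0, p4=1

100010011010010


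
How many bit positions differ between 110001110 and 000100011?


XOR: 110101101
Count of 1s: 6

6


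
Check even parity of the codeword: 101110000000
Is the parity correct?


Number of 1s: 4

Yes, parity is correct (4 ones)


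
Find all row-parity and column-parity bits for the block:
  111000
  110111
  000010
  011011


Row parities: 1110
Column parities: 010110

Row P: 1110, Col P: 010110, Corner: 1


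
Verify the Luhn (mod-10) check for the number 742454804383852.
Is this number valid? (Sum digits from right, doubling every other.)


Luhn sum = 81
81 mod 10 = 1

Invalid (Luhn sum mod 10 = 1)


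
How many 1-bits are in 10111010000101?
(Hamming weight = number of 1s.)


Counting 1s in 10111010000101

7


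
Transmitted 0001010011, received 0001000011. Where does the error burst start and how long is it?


XOR: 0000010000

Burst at position 5, length 1


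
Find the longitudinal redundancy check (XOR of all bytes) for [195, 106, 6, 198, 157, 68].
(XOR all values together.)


XOR chain: 195 ^ 106 ^ 6 ^ 198 ^ 157 ^ 68 = 176

176


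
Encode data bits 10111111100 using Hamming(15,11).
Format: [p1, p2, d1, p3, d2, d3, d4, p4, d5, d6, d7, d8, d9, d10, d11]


Parity bits: p1=1, p2=1, p3=0, p4=1

111001111111100


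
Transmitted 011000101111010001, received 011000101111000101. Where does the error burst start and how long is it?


XOR: 000000000000010100

Burst at position 13, length 3


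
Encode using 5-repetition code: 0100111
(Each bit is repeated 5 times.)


Each bit -> 5 copies

00000111110000000000111111111111111


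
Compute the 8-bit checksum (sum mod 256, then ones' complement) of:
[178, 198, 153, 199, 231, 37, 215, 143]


Sum = 1354 mod 256 = 74
Complement = 181

181


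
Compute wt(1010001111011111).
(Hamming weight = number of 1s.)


Counting 1s in 1010001111011111

11


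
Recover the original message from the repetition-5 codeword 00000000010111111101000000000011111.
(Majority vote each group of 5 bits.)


Groups: 00000, 00001, 01111, 11101, 00000, 00000, 11111
Majority votes: 0011001

0011001


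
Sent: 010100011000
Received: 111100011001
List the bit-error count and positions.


XOR: 101000000001

3 error(s) at position(s): 0, 2, 11


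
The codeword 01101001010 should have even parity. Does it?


Number of 1s: 5

No, parity error (5 ones)


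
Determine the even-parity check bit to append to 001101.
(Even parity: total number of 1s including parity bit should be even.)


Number of 1s in data: 3
Parity bit: 1

1


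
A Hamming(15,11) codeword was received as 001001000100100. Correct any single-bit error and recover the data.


Syndrome = 2: error at position 2

Data: 10100100100 (corrected bit 2)


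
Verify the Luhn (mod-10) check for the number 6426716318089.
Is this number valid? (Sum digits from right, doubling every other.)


Luhn sum = 64
64 mod 10 = 4

Invalid (Luhn sum mod 10 = 4)


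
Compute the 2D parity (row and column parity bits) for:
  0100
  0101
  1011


Row parities: 101
Column parities: 1010

Row P: 101, Col P: 1010, Corner: 0


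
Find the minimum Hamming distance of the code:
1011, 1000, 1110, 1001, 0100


Comparing all pairs, minimum distance: 1
Can detect 0 errors, correct 0 errors

1


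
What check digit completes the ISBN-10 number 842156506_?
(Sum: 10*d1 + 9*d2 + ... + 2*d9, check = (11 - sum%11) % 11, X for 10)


Weighted sum: 231
231 mod 11 = 0

Check digit: 0


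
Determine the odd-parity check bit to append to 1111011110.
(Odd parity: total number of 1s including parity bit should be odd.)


Number of 1s in data: 8
Parity bit: 1

1


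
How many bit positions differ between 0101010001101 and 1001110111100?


XOR: 1100100110001
Count of 1s: 6

6


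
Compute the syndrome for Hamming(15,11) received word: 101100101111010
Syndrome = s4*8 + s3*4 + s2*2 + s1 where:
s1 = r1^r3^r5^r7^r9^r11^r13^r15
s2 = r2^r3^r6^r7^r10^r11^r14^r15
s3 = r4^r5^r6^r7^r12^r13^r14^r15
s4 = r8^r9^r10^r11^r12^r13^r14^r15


s1=1, s2=1, s3=0, s4=1

Syndrome = 11 (error at position 11)


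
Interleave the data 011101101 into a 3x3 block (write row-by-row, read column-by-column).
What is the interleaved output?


Matrix:
  011
  101
  101
Read columns: 011100111

011100111


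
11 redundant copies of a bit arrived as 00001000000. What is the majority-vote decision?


Ones: 1 out of 11
Threshold: 6

0 (1/11 voted 1)


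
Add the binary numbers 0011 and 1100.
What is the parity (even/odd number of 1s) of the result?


0011 = 3
1100 = 12
Sum = 15 = 1111
1s count = 4

even parity (4 ones in 1111)


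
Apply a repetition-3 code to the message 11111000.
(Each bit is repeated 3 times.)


Each bit -> 3 copies

111111111111111000000000


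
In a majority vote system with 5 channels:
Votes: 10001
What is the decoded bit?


Ones: 2 out of 5
Threshold: 3

0 (2/5 voted 1)


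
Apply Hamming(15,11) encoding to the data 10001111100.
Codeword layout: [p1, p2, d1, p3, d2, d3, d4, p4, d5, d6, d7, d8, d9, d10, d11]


Parity bits: p1=0, p2=1, p3=0, p4=1

011000011111100


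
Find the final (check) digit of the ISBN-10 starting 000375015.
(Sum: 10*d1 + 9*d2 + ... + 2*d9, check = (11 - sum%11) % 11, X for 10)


Weighted sum: 101
101 mod 11 = 2

Check digit: 9


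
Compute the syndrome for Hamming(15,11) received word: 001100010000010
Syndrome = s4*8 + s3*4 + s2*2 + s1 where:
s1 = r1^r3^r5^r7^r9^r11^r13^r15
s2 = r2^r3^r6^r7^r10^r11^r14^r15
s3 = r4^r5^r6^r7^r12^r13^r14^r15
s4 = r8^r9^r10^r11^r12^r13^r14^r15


s1=1, s2=0, s3=0, s4=0

Syndrome = 1 (error at position 1)


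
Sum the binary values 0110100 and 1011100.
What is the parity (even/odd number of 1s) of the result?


0110100 = 52
1011100 = 92
Sum = 144 = 10010000
1s count = 2

even parity (2 ones in 10010000)


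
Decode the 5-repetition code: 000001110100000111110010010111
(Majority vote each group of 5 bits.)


Groups: 00000, 11101, 00000, 11111, 00100, 10111
Majority votes: 010101

010101


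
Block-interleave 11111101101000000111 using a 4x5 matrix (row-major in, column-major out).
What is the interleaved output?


Matrix:
  11111
  10110
  10000
  00111
Read columns: 11101000110111011001

11101000110111011001


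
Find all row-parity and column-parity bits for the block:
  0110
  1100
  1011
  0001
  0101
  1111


Row parities: 001100
Column parities: 1010

Row P: 001100, Col P: 1010, Corner: 0


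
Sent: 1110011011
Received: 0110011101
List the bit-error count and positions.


XOR: 1000000110

3 error(s) at position(s): 0, 7, 8


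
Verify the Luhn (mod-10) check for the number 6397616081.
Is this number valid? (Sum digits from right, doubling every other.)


Luhn sum = 37
37 mod 10 = 7

Invalid (Luhn sum mod 10 = 7)


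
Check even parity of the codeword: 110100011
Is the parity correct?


Number of 1s: 5

No, parity error (5 ones)


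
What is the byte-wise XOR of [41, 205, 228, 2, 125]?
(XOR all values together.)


XOR chain: 41 ^ 205 ^ 228 ^ 2 ^ 125 = 127

127


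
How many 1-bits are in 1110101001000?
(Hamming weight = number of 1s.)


Counting 1s in 1110101001000

6


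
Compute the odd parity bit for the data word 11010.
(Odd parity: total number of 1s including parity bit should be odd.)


Number of 1s in data: 3
Parity bit: 0

0


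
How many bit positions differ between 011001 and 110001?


XOR: 101000
Count of 1s: 2

2


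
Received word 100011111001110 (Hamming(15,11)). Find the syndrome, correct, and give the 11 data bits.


Syndrome = 11: error at position 11

Data: 01111011110 (corrected bit 11)


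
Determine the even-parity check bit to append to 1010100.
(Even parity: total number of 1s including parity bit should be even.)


Number of 1s in data: 3
Parity bit: 1

1


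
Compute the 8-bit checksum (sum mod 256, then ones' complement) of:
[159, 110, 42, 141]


Sum = 452 mod 256 = 196
Complement = 59

59


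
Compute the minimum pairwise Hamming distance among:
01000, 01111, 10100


Comparing all pairs, minimum distance: 3
Can detect 2 errors, correct 1 errors

3


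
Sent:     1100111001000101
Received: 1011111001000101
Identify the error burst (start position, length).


XOR: 0111000000000000

Burst at position 1, length 3


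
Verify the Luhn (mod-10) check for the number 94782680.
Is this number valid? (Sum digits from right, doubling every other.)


Luhn sum = 43
43 mod 10 = 3

Invalid (Luhn sum mod 10 = 3)


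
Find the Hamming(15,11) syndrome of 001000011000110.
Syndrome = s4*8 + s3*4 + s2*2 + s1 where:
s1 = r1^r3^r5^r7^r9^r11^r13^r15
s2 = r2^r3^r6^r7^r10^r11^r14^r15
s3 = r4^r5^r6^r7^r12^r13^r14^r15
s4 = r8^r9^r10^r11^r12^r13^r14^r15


s1=1, s2=0, s3=0, s4=0

Syndrome = 1 (error at position 1)


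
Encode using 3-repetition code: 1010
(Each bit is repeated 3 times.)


Each bit -> 3 copies

111000111000


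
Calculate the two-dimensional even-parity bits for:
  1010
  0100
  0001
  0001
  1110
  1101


Row parities: 011111
Column parities: 1101

Row P: 011111, Col P: 1101, Corner: 1


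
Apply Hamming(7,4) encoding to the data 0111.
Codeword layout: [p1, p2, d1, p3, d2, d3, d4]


Parity bits: p1=0, p2=0, p3=1

0001111


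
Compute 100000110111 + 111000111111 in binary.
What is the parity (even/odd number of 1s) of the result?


100000110111 = 2103
111000111111 = 3647
Sum = 5750 = 1011001110110
1s count = 8

even parity (8 ones in 1011001110110)


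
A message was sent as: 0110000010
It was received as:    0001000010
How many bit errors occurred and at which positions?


XOR: 0111000000

3 error(s) at position(s): 1, 2, 3


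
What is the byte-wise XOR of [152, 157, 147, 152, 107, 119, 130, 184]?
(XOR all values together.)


XOR chain: 152 ^ 157 ^ 147 ^ 152 ^ 107 ^ 119 ^ 130 ^ 184 = 40

40


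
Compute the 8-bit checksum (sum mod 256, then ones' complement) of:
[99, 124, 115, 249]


Sum = 587 mod 256 = 75
Complement = 180

180


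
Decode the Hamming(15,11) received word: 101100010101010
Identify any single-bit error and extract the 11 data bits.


Syndrome = 6: error at position 6

Data: 10100101010 (corrected bit 6)


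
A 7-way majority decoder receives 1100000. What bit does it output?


Ones: 2 out of 7
Threshold: 4

0 (2/7 voted 1)


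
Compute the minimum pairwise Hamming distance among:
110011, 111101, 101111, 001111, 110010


Comparing all pairs, minimum distance: 1
Can detect 0 errors, correct 0 errors

1


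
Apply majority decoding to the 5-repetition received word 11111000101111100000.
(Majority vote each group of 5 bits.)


Groups: 11111, 00010, 11111, 00000
Majority votes: 1010

1010


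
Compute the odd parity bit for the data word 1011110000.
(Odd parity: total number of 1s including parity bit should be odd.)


Number of 1s in data: 5
Parity bit: 0

0


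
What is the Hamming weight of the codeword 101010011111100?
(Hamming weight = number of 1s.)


Counting 1s in 101010011111100

9


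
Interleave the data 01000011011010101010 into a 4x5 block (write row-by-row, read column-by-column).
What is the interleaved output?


Matrix:
  01000
  01101
  10101
  01010
Read columns: 00101101011000010110

00101101011000010110


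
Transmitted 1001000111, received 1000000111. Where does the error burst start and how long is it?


XOR: 0001000000

Burst at position 3, length 1


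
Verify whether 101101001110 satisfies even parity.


Number of 1s: 7

No, parity error (7 ones)


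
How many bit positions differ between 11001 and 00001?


XOR: 11000
Count of 1s: 2

2


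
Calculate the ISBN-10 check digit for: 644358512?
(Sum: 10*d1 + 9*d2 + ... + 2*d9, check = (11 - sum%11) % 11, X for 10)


Weighted sum: 246
246 mod 11 = 4

Check digit: 7


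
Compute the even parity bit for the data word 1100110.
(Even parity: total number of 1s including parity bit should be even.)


Number of 1s in data: 4
Parity bit: 0

0


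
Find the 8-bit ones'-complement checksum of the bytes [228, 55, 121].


Sum = 404 mod 256 = 148
Complement = 107

107


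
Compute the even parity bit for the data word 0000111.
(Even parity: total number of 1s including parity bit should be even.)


Number of 1s in data: 3
Parity bit: 1

1


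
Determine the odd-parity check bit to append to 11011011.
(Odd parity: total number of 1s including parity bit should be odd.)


Number of 1s in data: 6
Parity bit: 1

1


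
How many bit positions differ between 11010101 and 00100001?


XOR: 11110100
Count of 1s: 5

5


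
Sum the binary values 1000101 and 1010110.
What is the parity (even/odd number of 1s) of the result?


1000101 = 69
1010110 = 86
Sum = 155 = 10011011
1s count = 5

odd parity (5 ones in 10011011)


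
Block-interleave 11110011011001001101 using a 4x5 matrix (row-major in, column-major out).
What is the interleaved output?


Matrix:
  11110
  01101
  10010
  01101
Read columns: 10101101110110100101

10101101110110100101


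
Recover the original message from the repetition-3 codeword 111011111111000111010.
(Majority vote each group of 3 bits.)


Groups: 111, 011, 111, 111, 000, 111, 010
Majority votes: 1111010

1111010


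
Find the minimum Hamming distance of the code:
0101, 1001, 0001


Comparing all pairs, minimum distance: 1
Can detect 0 errors, correct 0 errors

1


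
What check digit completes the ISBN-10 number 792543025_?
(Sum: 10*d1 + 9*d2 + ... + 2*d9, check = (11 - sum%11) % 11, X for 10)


Weighted sum: 257
257 mod 11 = 4

Check digit: 7


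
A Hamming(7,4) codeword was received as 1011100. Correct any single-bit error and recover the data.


Syndrome = 3: error at position 3

Data: 0100 (corrected bit 3)


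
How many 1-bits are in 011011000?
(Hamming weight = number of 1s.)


Counting 1s in 011011000

4


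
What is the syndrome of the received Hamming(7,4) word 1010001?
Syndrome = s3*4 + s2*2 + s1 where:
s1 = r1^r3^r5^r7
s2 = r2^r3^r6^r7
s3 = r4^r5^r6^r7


s1=1, s2=0, s3=1

Syndrome = 5 (error at position 5)


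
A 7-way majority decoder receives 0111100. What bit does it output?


Ones: 4 out of 7
Threshold: 4

1 (4/7 voted 1)


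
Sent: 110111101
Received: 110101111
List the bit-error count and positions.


XOR: 000010010

2 error(s) at position(s): 4, 7


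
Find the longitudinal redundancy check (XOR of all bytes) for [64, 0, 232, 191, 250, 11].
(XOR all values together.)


XOR chain: 64 ^ 0 ^ 232 ^ 191 ^ 250 ^ 11 = 230

230


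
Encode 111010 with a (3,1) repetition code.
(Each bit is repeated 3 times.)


Each bit -> 3 copies

111111111000111000


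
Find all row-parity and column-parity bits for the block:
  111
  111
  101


Row parities: 110
Column parities: 101

Row P: 110, Col P: 101, Corner: 0


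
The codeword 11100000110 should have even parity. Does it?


Number of 1s: 5

No, parity error (5 ones)


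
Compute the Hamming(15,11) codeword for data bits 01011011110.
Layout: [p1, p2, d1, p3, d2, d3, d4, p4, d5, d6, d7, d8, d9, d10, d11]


Parity bits: p1=1, p2=1, p3=1, p4=1

110110111011110


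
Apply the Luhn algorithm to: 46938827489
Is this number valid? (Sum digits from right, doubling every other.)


Luhn sum = 64
64 mod 10 = 4

Invalid (Luhn sum mod 10 = 4)


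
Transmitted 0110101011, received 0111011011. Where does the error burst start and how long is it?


XOR: 0001110000

Burst at position 3, length 3


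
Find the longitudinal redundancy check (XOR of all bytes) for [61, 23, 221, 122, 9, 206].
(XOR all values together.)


XOR chain: 61 ^ 23 ^ 221 ^ 122 ^ 9 ^ 206 = 74

74


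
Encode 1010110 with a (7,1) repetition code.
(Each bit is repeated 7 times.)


Each bit -> 7 copies

1111111000000011111110000000111111111111110000000


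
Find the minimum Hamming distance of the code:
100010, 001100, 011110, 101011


Comparing all pairs, minimum distance: 2
Can detect 1 errors, correct 0 errors

2


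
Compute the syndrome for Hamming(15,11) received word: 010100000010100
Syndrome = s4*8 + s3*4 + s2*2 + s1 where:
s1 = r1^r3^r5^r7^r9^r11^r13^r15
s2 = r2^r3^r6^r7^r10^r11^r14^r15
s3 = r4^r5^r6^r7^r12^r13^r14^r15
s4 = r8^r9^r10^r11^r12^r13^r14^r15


s1=0, s2=0, s3=0, s4=0

Syndrome = 0 (no error)


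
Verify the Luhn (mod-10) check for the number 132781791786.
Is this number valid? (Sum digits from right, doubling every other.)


Luhn sum = 60
60 mod 10 = 0

Valid (Luhn sum mod 10 = 0)


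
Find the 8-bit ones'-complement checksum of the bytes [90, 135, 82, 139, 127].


Sum = 573 mod 256 = 61
Complement = 194

194


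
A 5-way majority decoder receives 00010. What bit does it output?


Ones: 1 out of 5
Threshold: 3

0 (1/5 voted 1)


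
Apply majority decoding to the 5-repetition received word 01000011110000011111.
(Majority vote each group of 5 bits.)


Groups: 01000, 01111, 00000, 11111
Majority votes: 0101

0101


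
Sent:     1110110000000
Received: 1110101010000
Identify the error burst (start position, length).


XOR: 0000011010000

Burst at position 5, length 4


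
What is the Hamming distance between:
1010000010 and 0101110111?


XOR: 1111110101
Count of 1s: 8

8


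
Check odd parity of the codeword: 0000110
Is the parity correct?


Number of 1s: 2

No, parity error (2 ones)


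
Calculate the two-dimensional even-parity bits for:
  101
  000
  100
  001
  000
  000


Row parities: 001100
Column parities: 000

Row P: 001100, Col P: 000, Corner: 0


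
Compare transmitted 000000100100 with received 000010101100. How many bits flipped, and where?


XOR: 000010001000

2 error(s) at position(s): 4, 8


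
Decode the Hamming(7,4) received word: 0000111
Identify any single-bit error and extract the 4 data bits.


Syndrome = 4: error at position 4

Data: 0111 (corrected bit 4)


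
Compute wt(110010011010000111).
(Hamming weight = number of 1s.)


Counting 1s in 110010011010000111

9


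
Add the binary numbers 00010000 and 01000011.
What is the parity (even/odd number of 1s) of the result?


00010000 = 16
01000011 = 67
Sum = 83 = 1010011
1s count = 4

even parity (4 ones in 1010011)


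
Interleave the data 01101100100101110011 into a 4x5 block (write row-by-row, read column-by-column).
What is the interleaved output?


Matrix:
  01101
  10010
  01011
  10011
Read columns: 01011010100001111011

01011010100001111011


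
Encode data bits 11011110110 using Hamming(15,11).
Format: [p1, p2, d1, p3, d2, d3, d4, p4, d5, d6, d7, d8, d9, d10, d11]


Parity bits: p1=0, p2=1, p3=0, p4=1

011010111110110


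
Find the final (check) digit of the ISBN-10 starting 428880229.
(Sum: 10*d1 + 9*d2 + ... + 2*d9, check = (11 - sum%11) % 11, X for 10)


Weighted sum: 258
258 mod 11 = 5

Check digit: 6


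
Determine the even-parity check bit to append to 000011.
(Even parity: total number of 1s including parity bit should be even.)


Number of 1s in data: 2
Parity bit: 0

0


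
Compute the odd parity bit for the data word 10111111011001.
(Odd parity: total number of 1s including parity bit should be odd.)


Number of 1s in data: 10
Parity bit: 1

1


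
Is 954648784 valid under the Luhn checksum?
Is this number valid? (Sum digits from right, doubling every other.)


Luhn sum = 46
46 mod 10 = 6

Invalid (Luhn sum mod 10 = 6)


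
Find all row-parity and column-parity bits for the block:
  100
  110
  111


Row parities: 101
Column parities: 101

Row P: 101, Col P: 101, Corner: 0


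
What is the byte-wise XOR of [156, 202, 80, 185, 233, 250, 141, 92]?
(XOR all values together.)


XOR chain: 156 ^ 202 ^ 80 ^ 185 ^ 233 ^ 250 ^ 141 ^ 92 = 125

125


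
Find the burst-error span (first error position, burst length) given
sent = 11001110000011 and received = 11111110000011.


XOR: 00110000000000

Burst at position 2, length 2


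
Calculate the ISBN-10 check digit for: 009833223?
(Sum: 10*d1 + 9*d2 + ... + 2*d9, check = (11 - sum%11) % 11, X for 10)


Weighted sum: 181
181 mod 11 = 5

Check digit: 6


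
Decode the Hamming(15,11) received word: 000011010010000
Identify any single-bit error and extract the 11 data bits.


Syndrome = 0: no error detected

Data: 01100010000 (no errors)


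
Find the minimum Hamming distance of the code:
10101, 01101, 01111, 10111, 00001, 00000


Comparing all pairs, minimum distance: 1
Can detect 0 errors, correct 0 errors

1


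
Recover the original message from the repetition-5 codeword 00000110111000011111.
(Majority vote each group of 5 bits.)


Groups: 00000, 11011, 10000, 11111
Majority votes: 0101

0101


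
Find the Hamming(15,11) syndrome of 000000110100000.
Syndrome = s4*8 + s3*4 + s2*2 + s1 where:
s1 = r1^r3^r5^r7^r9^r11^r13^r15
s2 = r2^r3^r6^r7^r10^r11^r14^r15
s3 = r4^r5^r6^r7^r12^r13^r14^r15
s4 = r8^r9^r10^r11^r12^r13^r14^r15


s1=1, s2=0, s3=1, s4=0

Syndrome = 5 (error at position 5)


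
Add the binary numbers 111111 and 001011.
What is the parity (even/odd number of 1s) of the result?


111111 = 63
001011 = 11
Sum = 74 = 1001010
1s count = 3

odd parity (3 ones in 1001010)


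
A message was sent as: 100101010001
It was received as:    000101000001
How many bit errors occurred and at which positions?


XOR: 100000010000

2 error(s) at position(s): 0, 7


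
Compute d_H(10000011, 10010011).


XOR: 00010000
Count of 1s: 1

1


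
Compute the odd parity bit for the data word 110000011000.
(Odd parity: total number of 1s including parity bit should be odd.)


Number of 1s in data: 4
Parity bit: 1

1


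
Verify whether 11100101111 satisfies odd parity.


Number of 1s: 8

No, parity error (8 ones)


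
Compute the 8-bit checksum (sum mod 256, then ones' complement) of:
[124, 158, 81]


Sum = 363 mod 256 = 107
Complement = 148

148


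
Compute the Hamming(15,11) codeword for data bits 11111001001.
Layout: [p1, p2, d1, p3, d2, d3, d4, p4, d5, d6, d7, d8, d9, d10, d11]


Parity bits: p1=1, p2=0, p3=1, p4=1

101111111001001


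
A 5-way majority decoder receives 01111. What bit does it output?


Ones: 4 out of 5
Threshold: 3

1 (4/5 voted 1)


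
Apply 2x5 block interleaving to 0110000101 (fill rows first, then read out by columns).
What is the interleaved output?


Matrix:
  01100
  00101
Read columns: 0010110001

0010110001


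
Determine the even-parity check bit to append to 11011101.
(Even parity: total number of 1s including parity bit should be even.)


Number of 1s in data: 6
Parity bit: 0

0


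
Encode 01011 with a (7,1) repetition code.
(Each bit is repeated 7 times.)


Each bit -> 7 copies

00000001111111000000011111111111111


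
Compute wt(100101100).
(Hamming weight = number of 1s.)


Counting 1s in 100101100

4


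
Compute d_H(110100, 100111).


XOR: 010011
Count of 1s: 3

3


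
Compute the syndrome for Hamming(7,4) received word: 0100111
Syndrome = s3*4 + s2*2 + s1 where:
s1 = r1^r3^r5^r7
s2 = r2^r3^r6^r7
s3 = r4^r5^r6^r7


s1=0, s2=1, s3=1

Syndrome = 6 (error at position 6)


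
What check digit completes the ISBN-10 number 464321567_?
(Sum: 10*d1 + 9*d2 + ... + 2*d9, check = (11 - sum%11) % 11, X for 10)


Weighted sum: 216
216 mod 11 = 7

Check digit: 4


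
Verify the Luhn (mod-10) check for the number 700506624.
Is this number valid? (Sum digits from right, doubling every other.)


Luhn sum = 25
25 mod 10 = 5

Invalid (Luhn sum mod 10 = 5)


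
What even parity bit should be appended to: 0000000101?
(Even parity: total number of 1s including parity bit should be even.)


Number of 1s in data: 2
Parity bit: 0

0


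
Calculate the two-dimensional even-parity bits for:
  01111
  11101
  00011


Row parities: 000
Column parities: 10001

Row P: 000, Col P: 10001, Corner: 0


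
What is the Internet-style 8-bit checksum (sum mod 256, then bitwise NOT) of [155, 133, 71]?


Sum = 359 mod 256 = 103
Complement = 152

152


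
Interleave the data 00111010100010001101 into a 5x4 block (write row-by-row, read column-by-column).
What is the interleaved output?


Matrix:
  0011
  1010
  1000
  1000
  1101
Read columns: 01111000011100010001

01111000011100010001


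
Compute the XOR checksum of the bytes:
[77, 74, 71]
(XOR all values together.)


XOR chain: 77 ^ 74 ^ 71 = 64

64


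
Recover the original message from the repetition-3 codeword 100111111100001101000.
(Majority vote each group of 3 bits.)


Groups: 100, 111, 111, 100, 001, 101, 000
Majority votes: 0110010

0110010


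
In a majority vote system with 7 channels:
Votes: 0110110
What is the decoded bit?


Ones: 4 out of 7
Threshold: 4

1 (4/7 voted 1)


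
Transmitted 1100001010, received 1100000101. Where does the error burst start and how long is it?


XOR: 0000001111

Burst at position 6, length 4


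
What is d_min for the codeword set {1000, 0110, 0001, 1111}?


Comparing all pairs, minimum distance: 2
Can detect 1 errors, correct 0 errors

2


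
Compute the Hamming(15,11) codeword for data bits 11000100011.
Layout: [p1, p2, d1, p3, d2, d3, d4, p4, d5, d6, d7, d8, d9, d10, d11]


Parity bits: p1=1, p2=0, p3=1, p4=1

101110010100011


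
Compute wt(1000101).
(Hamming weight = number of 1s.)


Counting 1s in 1000101

3


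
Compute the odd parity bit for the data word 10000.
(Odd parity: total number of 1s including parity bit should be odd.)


Number of 1s in data: 1
Parity bit: 0

0


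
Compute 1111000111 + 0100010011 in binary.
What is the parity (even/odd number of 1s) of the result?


1111000111 = 967
0100010011 = 275
Sum = 1242 = 10011011010
1s count = 6

even parity (6 ones in 10011011010)


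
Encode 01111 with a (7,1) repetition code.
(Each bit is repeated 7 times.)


Each bit -> 7 copies

00000001111111111111111111111111111


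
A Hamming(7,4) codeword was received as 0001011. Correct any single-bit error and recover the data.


Syndrome = 5: error at position 5

Data: 0111 (corrected bit 5)


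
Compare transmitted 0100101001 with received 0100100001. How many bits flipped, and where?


XOR: 0000001000

1 error(s) at position(s): 6


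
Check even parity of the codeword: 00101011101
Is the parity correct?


Number of 1s: 6

Yes, parity is correct (6 ones)


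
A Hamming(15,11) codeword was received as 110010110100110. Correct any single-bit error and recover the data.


Syndrome = 0: no error detected

Data: 01010100110 (no errors)


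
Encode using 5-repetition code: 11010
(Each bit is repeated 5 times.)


Each bit -> 5 copies

1111111111000001111100000


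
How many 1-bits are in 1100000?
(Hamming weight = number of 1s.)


Counting 1s in 1100000

2


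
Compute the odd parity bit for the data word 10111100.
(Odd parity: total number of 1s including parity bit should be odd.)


Number of 1s in data: 5
Parity bit: 0

0


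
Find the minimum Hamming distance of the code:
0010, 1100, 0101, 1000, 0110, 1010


Comparing all pairs, minimum distance: 1
Can detect 0 errors, correct 0 errors

1


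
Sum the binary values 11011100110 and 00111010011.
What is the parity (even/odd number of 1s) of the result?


11011100110 = 1766
00111010011 = 467
Sum = 2233 = 100010111001
1s count = 6

even parity (6 ones in 100010111001)


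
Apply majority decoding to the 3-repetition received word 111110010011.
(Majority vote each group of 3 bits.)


Groups: 111, 110, 010, 011
Majority votes: 1101

1101


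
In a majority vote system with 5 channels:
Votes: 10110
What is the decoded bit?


Ones: 3 out of 5
Threshold: 3

1 (3/5 voted 1)


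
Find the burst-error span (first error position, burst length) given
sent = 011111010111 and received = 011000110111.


XOR: 000111100000

Burst at position 3, length 4


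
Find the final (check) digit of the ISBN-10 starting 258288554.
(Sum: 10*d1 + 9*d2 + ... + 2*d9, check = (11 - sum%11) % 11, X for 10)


Weighted sum: 274
274 mod 11 = 10

Check digit: 1


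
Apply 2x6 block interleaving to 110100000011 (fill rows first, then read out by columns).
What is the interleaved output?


Matrix:
  110100
  000011
Read columns: 101000100101

101000100101


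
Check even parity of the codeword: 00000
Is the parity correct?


Number of 1s: 0

Yes, parity is correct (0 ones)
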